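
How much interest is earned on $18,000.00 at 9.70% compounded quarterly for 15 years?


Compound interest earned = final amount − principal.
A = P(1 + r/n)^(nt) = $18,000.00 × (1 + 0.097/4)^(4 × 15) = $75,793.31
Interest = A − P = $75,793.31 − $18,000.00 = $57,793.31

Interest = A - P = $57,793.31


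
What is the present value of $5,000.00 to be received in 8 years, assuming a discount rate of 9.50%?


Present value formula: PV = FV / (1 + r)^t
PV = $5,000.00 / (1 + 0.095)^8
PV = $5,000.00 / 2.066869
PV = $2,419.12

PV = FV / (1 + r)^t = $2,419.12


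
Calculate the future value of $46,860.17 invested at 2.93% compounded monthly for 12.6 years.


Compound interest formula: A = P(1 + r/n)^(nt)
A = $46,860.17 × (1 + 0.0293/12)^(12 × 12.6)
Growth factor: (1 + 0.0293/12)^151.2 = 1.4458972
A = $46,860.17 × 1.4458972
A = $67,754.99

A = P(1 + r/n)^(nt) = $67,754.99


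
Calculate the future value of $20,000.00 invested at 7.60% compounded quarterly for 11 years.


Compound interest formula: A = P(1 + r/n)^(nt)
A = $20,000.00 × (1 + 0.076/4)^(4 × 11)
Growth factor: (1 + 0.076/4)^44 = 2.2890965
A = $20,000.00 × 2.2890965
A = $45,781.93

A = P(1 + r/n)^(nt) = $45,781.93


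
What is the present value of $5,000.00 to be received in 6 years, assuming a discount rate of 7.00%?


Present value formula: PV = FV / (1 + r)^t
PV = $5,000.00 / (1 + 0.07)^6
PV = $5,000.00 / 1.500730
PV = $3,331.71

PV = FV / (1 + r)^t = $3,331.71


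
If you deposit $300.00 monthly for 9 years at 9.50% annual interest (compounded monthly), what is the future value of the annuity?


Future value of an ordinary annuity: FV = PMT × ((1 + r)^n − 1) / r
Monthly rate r = 0.095/12 ≈ 0.00791667, n = 108
FV = $300.00 × ((1 + 0.095/12)^108 − 1) / (0.095/12)
FV = $300.00 × 169.701665
FV = $50,910.50

FV = PMT × ((1+r)^n - 1)/r = $50,910.50


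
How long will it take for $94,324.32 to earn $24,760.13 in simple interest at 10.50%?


Rearrange the simple interest formula for t:
I = P × r × t  ⇒  t = I / (P × r)
t = $24,760.13 / ($94,324.32 × 0.105)
t = 2.5

t = I/(P×r) = 2.5 years


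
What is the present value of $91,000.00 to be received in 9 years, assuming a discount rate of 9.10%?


Present value formula: PV = FV / (1 + r)^t
PV = $91,000.00 / (1 + 0.091)^9
PV = $91,000.00 / 2.189892
PV = $41,554.56

PV = FV / (1 + r)^t = $41,554.56


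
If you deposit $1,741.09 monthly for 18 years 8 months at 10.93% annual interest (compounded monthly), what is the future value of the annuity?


Future value of an ordinary annuity: FV = PMT × ((1 + r)^n − 1) / r
Monthly rate r = 0.1093/12 ≈ 0.00910833, n = 224
FV = $1,741.09 × ((1 + 0.1093/12)^224 − 1) / (0.1093/12)
FV = $1,741.09 × 727.019996
FV = $1,265,807.24

FV = PMT × ((1+r)^n - 1)/r = $1,265,807.24


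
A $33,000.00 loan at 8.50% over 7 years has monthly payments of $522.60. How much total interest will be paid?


Total paid over the life of the loan = PMT × n.
Total paid = $522.60 × 84 = $43,898.40
Total interest = total paid − principal = $43,898.40 − $33,000.00 = $10,898.40

Total interest = (PMT × n) - PV = $10,898.40


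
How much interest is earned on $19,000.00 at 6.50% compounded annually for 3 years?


Compound interest earned = final amount − principal.
A = P(1 + r/n)^(nt) = $19,000.00 × (1 + 0.065/1)^(1 × 3) = $22,951.04
Interest = A − P = $22,951.04 − $19,000.00 = $3,951.04

Interest = A - P = $3,951.04


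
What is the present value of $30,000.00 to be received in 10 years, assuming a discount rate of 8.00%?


Present value formula: PV = FV / (1 + r)^t
PV = $30,000.00 / (1 + 0.08)^10
PV = $30,000.00 / 2.158925
PV = $13,895.80

PV = FV / (1 + r)^t = $13,895.80


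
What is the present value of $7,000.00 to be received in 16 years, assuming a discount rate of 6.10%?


Present value formula: PV = FV / (1 + r)^t
PV = $7,000.00 / (1 + 0.061)^16
PV = $7,000.00 / 2.578969
PV = $2,714.26

PV = FV / (1 + r)^t = $2,714.26


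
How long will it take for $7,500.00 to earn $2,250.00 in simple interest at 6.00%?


Rearrange the simple interest formula for t:
I = P × r × t  ⇒  t = I / (P × r)
t = $2,250.00 / ($7,500.00 × 0.06)
t = 5

t = I/(P×r) = 5 years


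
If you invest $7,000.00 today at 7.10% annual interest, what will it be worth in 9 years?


Future value formula: FV = PV × (1 + r)^t
FV = $7,000.00 × (1 + 0.071)^9
FV = $7,000.00 × 1.853981
FV = $12,977.87

FV = PV × (1 + r)^t = $12,977.87


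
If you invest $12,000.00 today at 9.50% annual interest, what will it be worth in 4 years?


Future value formula: FV = PV × (1 + r)^t
FV = $12,000.00 × (1 + 0.095)^4
FV = $12,000.00 × 1.437661
FV = $17,251.93

FV = PV × (1 + r)^t = $17,251.93


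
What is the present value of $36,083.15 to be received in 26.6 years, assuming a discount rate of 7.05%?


Present value formula: PV = FV / (1 + r)^t
PV = $36,083.15 / (1 + 0.0705)^26.6
PV = $36,083.15 / 6.123581
PV = $5,892.49

PV = FV / (1 + r)^t = $5,892.49


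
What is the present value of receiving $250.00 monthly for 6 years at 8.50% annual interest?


Present value of an ordinary annuity: PV = PMT × (1 − (1 + r)^(−n)) / r
Monthly rate r = 0.085/12 ≈ 0.00708333, n = 72
PV = $250.00 × (1 − (1 + 0.085/12)^(−72)) / (0.085/12)
PV = $250.00 × 56.248080
PV = $14,062.02

PV = PMT × (1-(1+r)^(-n))/r = $14,062.02


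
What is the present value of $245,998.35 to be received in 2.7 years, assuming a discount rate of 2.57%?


Present value formula: PV = FV / (1 + r)^t
PV = $245,998.35 / (1 + 0.0257)^2.7
PV = $245,998.35 / 1.0709149
PV = $229,708.59

PV = FV / (1 + r)^t = $229,708.59


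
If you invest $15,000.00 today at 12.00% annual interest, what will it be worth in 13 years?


Future value formula: FV = PV × (1 + r)^t
FV = $15,000.00 × (1 + 0.12)^13
FV = $15,000.00 × 4.3634931
FV = $65,452.40

FV = PV × (1 + r)^t = $65,452.40


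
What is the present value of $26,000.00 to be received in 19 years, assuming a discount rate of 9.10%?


Present value formula: PV = FV / (1 + r)^t
PV = $26,000.00 / (1 + 0.091)^19
PV = $26,000.00 / 5.232030
PV = $4,969.39

PV = FV / (1 + r)^t = $4,969.39


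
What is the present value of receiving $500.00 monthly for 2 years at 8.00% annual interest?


Present value of an ordinary annuity: PV = PMT × (1 − (1 + r)^(−n)) / r
Monthly rate r = 0.08/12 ≈ 0.00666667, n = 24
PV = $500.00 × (1 − (1 + 0.08/12)^(−24)) / (0.08/12)
PV = $500.00 × 22.110544
PV = $11,055.27

PV = PMT × (1-(1+r)^(-n))/r = $11,055.27


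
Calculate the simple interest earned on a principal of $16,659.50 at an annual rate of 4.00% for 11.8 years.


Simple interest formula: I = P × r × t
I = $16,659.50 × 0.04 × 11.8
I = $7,863.28

I = P × r × t = $7,863.28


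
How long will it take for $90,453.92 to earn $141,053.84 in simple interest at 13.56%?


Rearrange the simple interest formula for t:
I = P × r × t  ⇒  t = I / (P × r)
t = $141,053.84 / ($90,453.92 × 0.1356)
t = 11.5

t = I/(P×r) = 11.5 years


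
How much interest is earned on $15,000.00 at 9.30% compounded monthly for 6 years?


Compound interest earned = final amount − principal.
A = P(1 + r/n)^(nt) = $15,000.00 × (1 + 0.093/12)^(12 × 6) = $26,151.30
Interest = A − P = $26,151.30 − $15,000.00 = $11,151.30

Interest = A - P = $11,151.30


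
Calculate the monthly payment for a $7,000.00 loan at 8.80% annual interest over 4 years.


Loan payment formula: PMT = PV × r / (1 − (1 + r)^(−n))
Monthly rate r = 0.088/12 ≈ 0.00733333, n = 48 months
Denominator: 1 − (1 + 0.088/12)^(−48) = 0.295816
PMT = $7,000.00 × (0.088/12) / 0.295816
PMT = $173.53 per month

PMT = PV × r / (1-(1+r)^(-n)) = $173.53/month


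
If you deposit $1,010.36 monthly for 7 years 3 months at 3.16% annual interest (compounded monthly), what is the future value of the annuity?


Future value of an ordinary annuity: FV = PMT × ((1 + r)^n − 1) / r
Monthly rate r = 0.0316/12 ≈ 0.00263333, n = 87
FV = $1,010.36 × ((1 + 0.0316/12)^87 − 1) / (0.0316/12)
FV = $1,010.36 × 97.628806
FV = $98,640.24

FV = PMT × ((1+r)^n - 1)/r = $98,640.24


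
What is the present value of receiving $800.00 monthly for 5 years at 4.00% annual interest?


Present value of an ordinary annuity: PV = PMT × (1 − (1 + r)^(−n)) / r
Monthly rate r = 0.04/12 ≈ 0.00333333, n = 60
PV = $800.00 × (1 − (1 + 0.04/12)^(−60)) / (0.04/12)
PV = $800.00 × 54.299069
PV = $43,439.26

PV = PMT × (1-(1+r)^(-n))/r = $43,439.26


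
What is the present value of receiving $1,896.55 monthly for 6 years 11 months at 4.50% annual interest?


Present value of an ordinary annuity: PV = PMT × (1 − (1 + r)^(−n)) / r
Monthly rate r = 0.045/12 = 0.00375, n = 83
PV = $1,896.55 × (1 − (1 + 0.045/12)^(−83)) / (0.045/12)
PV = $1,896.55 × 71.211392
PV = $135,055.97

PV = PMT × (1-(1+r)^(-n))/r = $135,055.97


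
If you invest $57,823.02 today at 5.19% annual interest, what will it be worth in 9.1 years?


Future value formula: FV = PV × (1 + r)^t
FV = $57,823.02 × (1 + 0.0519)^9.1
FV = $57,823.02 × 1.5847747
FV = $91,636.46

FV = PV × (1 + r)^t = $91,636.46


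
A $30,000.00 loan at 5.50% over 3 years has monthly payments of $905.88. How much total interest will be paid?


Total paid over the life of the loan = PMT × n.
Total paid = $905.88 × 36 = $32,611.68
Total interest = total paid − principal = $32,611.68 − $30,000.00 = $2,611.68

Total interest = (PMT × n) - PV = $2,611.68


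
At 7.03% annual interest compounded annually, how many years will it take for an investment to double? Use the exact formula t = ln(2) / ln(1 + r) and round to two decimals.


Doubling condition: (1 + r)^t = 2
Take ln of both sides: t × ln(1 + r) = ln(2)
t = ln(2) / ln(1 + r)
t = 0.693147 / 0.067939
t = 10.20

t = ln(2) / ln(1 + r) = 10.20 years


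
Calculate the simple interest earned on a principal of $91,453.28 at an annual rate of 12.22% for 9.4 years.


Simple interest formula: I = P × r × t
I = $91,453.28 × 0.1222 × 9.4
I = $105,050.55

I = P × r × t = $105,050.55


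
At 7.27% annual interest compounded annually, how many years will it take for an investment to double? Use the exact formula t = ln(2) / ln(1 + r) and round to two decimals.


Doubling condition: (1 + r)^t = 2
Take ln of both sides: t × ln(1 + r) = ln(2)
t = ln(2) / ln(1 + r)
t = 0.693147 / 0.070179
t = 9.88

t = ln(2) / ln(1 + r) = 9.88 years


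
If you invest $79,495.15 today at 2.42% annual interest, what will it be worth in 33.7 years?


Future value formula: FV = PV × (1 + r)^t
FV = $79,495.15 × (1 + 0.0242)^33.7
FV = $79,495.15 × 2.238550
FV = $177,953.87

FV = PV × (1 + r)^t = $177,953.87


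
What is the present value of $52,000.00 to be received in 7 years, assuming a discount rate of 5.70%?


Present value formula: PV = FV / (1 + r)^t
PV = $52,000.00 / (1 + 0.057)^7
PV = $52,000.00 / 1.474093
PV = $35,275.93

PV = FV / (1 + r)^t = $35,275.93


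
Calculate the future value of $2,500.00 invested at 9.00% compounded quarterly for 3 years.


Compound interest formula: A = P(1 + r/n)^(nt)
A = $2,500.00 × (1 + 0.09/4)^(4 × 3)
Growth factor: (1 + 0.09/4)^12 = 1.30604999
A = $2,500.00 × 1.30604999
A = $3,265.12

A = P(1 + r/n)^(nt) = $3,265.12


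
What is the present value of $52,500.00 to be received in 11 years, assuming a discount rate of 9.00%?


Present value formula: PV = FV / (1 + r)^t
PV = $52,500.00 / (1 + 0.09)^11
PV = $52,500.00 / 2.5804264
PV = $20,345.47

PV = FV / (1 + r)^t = $20,345.47


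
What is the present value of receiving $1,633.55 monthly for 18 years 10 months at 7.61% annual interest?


Present value of an ordinary annuity: PV = PMT × (1 − (1 + r)^(−n)) / r
Monthly rate r = 0.0761/12 ≈ 0.00634167, n = 226
PV = $1,633.55 × (1 − (1 + 0.0761/12)^(−226)) / (0.0761/12)
PV = $1,633.55 × 119.901869
PV = $195,865.70

PV = PMT × (1-(1+r)^(-n))/r = $195,865.70


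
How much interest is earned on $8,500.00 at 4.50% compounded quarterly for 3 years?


Compound interest earned = final amount − principal.
A = P(1 + r/n)^(nt) = $8,500.00 × (1 + 0.045/4)^(4 × 3) = $9,721.23
Interest = A − P = $9,721.23 − $8,500.00 = $1,221.23

Interest = A - P = $1,221.23


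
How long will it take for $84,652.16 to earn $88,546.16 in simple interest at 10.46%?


Rearrange the simple interest formula for t:
I = P × r × t  ⇒  t = I / (P × r)
t = $88,546.16 / ($84,652.16 × 0.1046)
t = 10

t = I/(P×r) = 10 years


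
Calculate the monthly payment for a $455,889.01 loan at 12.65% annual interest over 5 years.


Loan payment formula: PMT = PV × r / (1 − (1 + r)^(−n))
Monthly rate r = 0.1265/12 ≈ 0.01054167, n = 60 months
Denominator: 1 − (1 + 0.1265/12)^(−60) = 0.4669763
PMT = $455,889.01 × (0.1265/12) / 0.4669763
PMT = $10,291.38 per month

PMT = PV × r / (1-(1+r)^(-n)) = $10,291.38/month


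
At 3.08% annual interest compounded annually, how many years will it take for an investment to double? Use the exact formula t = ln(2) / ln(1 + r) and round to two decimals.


Doubling condition: (1 + r)^t = 2
Take ln of both sides: t × ln(1 + r) = ln(2)
t = ln(2) / ln(1 + r)
t = 0.693147 / 0.030335
t = 22.85

t = ln(2) / ln(1 + r) = 22.85 years


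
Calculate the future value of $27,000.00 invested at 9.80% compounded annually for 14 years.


Compound interest formula: A = P(1 + r/n)^(nt)
A = $27,000.00 × (1 + 0.098/1)^(1 × 14)
Growth factor: (1 + 0.098/1)^14 = 3.701969
A = $27,000.00 × 3.701969
A = $99,953.16

A = P(1 + r/n)^(nt) = $99,953.16


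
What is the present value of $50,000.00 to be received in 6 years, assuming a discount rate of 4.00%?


Present value formula: PV = FV / (1 + r)^t
PV = $50,000.00 / (1 + 0.04)^6
PV = $50,000.00 / 1.265319
PV = $39,515.73

PV = FV / (1 + r)^t = $39,515.73


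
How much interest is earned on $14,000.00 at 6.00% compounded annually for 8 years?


Compound interest earned = final amount − principal.
A = P(1 + r/n)^(nt) = $14,000.00 × (1 + 0.06/1)^(1 × 8) = $22,313.87
Interest = A − P = $22,313.87 − $14,000.00 = $8,313.87

Interest = A - P = $8,313.87


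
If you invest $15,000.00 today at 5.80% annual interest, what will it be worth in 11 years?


Future value formula: FV = PV × (1 + r)^t
FV = $15,000.00 × (1 + 0.058)^11
FV = $15,000.00 × 1.8592695
FV = $27,889.04

FV = PV × (1 + r)^t = $27,889.04


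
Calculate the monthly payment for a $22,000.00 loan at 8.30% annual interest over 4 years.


Loan payment formula: PMT = PV × r / (1 − (1 + r)^(−n))
Monthly rate r = 0.083/12 ≈ 0.00691667, n = 48 months
Denominator: 1 − (1 + 0.083/12)^(−48) = 0.281692
PMT = $22,000.00 × (0.083/12) / 0.281692
PMT = $540.19 per month

PMT = PV × r / (1-(1+r)^(-n)) = $540.19/month


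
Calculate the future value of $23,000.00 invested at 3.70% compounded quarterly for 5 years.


Compound interest formula: A = P(1 + r/n)^(nt)
A = $23,000.00 × (1 + 0.037/4)^(4 × 5)
Growth factor: (1 + 0.037/4)^20 = 1.2021957
A = $23,000.00 × 1.2021957
A = $27,650.50

A = P(1 + r/n)^(nt) = $27,650.50


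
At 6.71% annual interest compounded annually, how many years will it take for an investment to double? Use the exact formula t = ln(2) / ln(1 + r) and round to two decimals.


Doubling condition: (1 + r)^t = 2
Take ln of both sides: t × ln(1 + r) = ln(2)
t = ln(2) / ln(1 + r)
t = 0.693147 / 0.064945
t = 10.67

t = ln(2) / ln(1 + r) = 10.67 years


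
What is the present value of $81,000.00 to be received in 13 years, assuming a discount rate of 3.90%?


Present value formula: PV = FV / (1 + r)^t
PV = $81,000.00 / (1 + 0.039)^13
PV = $81,000.00 / 1.644380
PV = $49,258.69

PV = FV / (1 + r)^t = $49,258.69


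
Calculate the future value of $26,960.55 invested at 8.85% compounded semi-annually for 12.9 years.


Compound interest formula: A = P(1 + r/n)^(nt)
A = $26,960.55 × (1 + 0.0885/2)^(2 × 12.9)
Growth factor: (1 + 0.0885/2)^25.8 = 3.0560164
A = $26,960.55 × 3.0560164
A = $82,391.88

A = P(1 + r/n)^(nt) = $82,391.88


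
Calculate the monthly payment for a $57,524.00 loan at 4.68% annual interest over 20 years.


Loan payment formula: PMT = PV × r / (1 − (1 + r)^(−n))
Monthly rate r = 0.0468/12 = 0.0039, n = 240 months
Denominator: 1 − (1 + 0.0468/12)^(−240) = 0.607092
PMT = $57,524.00 × (0.0468/12) / 0.607092
PMT = $369.54 per month

PMT = PV × r / (1-(1+r)^(-n)) = $369.54/month


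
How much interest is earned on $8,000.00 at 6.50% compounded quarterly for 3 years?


Compound interest earned = final amount − principal.
A = P(1 + r/n)^(nt) = $8,000.00 × (1 + 0.065/4)^(4 × 3) = $9,707.26
Interest = A − P = $9,707.26 − $8,000.00 = $1,707.26

Interest = A - P = $1,707.26


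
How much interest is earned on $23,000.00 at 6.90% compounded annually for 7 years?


Compound interest earned = final amount − principal.
A = P(1 + r/n)^(nt) = $23,000.00 × (1 + 0.069/1)^(1 × 7) = $36,692.03
Interest = A − P = $36,692.03 − $23,000.00 = $13,692.03

Interest = A - P = $13,692.03


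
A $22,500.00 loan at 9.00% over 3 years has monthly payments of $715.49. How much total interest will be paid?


Total paid over the life of the loan = PMT × n.
Total paid = $715.49 × 36 = $25,757.64
Total interest = total paid − principal = $25,757.64 − $22,500.00 = $3,257.64

Total interest = (PMT × n) - PV = $3,257.64


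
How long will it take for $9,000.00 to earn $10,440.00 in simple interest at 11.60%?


Rearrange the simple interest formula for t:
I = P × r × t  ⇒  t = I / (P × r)
t = $10,440.00 / ($9,000.00 × 0.116)
t = 10

t = I/(P×r) = 10 years


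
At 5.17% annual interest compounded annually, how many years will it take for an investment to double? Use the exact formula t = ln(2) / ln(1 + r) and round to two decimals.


Doubling condition: (1 + r)^t = 2
Take ln of both sides: t × ln(1 + r) = ln(2)
t = ln(2) / ln(1 + r)
t = 0.693147 / 0.050408
t = 13.75

t = ln(2) / ln(1 + r) = 13.75 years


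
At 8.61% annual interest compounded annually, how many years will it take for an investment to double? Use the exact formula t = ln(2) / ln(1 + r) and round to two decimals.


Doubling condition: (1 + r)^t = 2
Take ln of both sides: t × ln(1 + r) = ln(2)
t = ln(2) / ln(1 + r)
t = 0.693147 / 0.082593
t = 8.39

t = ln(2) / ln(1 + r) = 8.39 years


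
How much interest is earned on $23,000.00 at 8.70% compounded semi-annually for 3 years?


Compound interest earned = final amount − principal.
A = P(1 + r/n)^(nt) = $23,000.00 × (1 + 0.087/2)^(2 × 3) = $29,694.95
Interest = A − P = $29,694.95 − $23,000.00 = $6,694.95

Interest = A - P = $6,694.95


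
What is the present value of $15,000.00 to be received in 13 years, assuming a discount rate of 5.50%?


Present value formula: PV = FV / (1 + r)^t
PV = $15,000.00 / (1 + 0.055)^13
PV = $15,000.00 / 2.005774
PV = $7,478.41

PV = FV / (1 + r)^t = $7,478.41


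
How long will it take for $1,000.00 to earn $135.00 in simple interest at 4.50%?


Rearrange the simple interest formula for t:
I = P × r × t  ⇒  t = I / (P × r)
t = $135.00 / ($1,000.00 × 0.045)
t = 3

t = I/(P×r) = 3 years


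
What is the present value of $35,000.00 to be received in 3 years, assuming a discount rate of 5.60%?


Present value formula: PV = FV / (1 + r)^t
PV = $35,000.00 / (1 + 0.056)^3
PV = $35,000.00 / 1.1775836
PV = $29,721.88

PV = FV / (1 + r)^t = $29,721.88


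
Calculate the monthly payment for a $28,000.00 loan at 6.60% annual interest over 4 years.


Loan payment formula: PMT = PV × r / (1 − (1 + r)^(−n))
Monthly rate r = 0.066/12 = 0.0055, n = 48 months
Denominator: 1 − (1 + 0.066/12)^(−48) = 0.231471
PMT = $28,000.00 × (0.066/12) / 0.231471
PMT = $665.31 per month

PMT = PV × r / (1-(1+r)^(-n)) = $665.31/month


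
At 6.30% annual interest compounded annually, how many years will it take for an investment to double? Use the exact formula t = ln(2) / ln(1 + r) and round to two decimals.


Doubling condition: (1 + r)^t = 2
Take ln of both sides: t × ln(1 + r) = ln(2)
t = ln(2) / ln(1 + r)
t = 0.693147 / 0.061095
t = 11.35

t = ln(2) / ln(1 + r) = 11.35 years


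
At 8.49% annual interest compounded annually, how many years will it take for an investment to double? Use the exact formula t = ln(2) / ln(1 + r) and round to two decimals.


Doubling condition: (1 + r)^t = 2
Take ln of both sides: t × ln(1 + r) = ln(2)
t = ln(2) / ln(1 + r)
t = 0.693147 / 0.081488
t = 8.51

t = ln(2) / ln(1 + r) = 8.51 years


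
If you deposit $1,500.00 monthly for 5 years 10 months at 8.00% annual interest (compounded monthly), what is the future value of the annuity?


Future value of an ordinary annuity: FV = PMT × ((1 + r)^n − 1) / r
Monthly rate r = 0.08/12 ≈ 0.00666667, n = 70
FV = $1,500.00 × ((1 + 0.08/12)^70 − 1) / (0.08/12)
FV = $1,500.00 × 88.830306
FV = $133,245.46

FV = PMT × ((1+r)^n - 1)/r = $133,245.46


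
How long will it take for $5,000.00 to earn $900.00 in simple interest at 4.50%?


Rearrange the simple interest formula for t:
I = P × r × t  ⇒  t = I / (P × r)
t = $900.00 / ($5,000.00 × 0.045)
t = 4

t = I/(P×r) = 4 years


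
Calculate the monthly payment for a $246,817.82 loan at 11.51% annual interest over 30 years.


Loan payment formula: PMT = PV × r / (1 − (1 + r)^(−n))
Monthly rate r = 0.1151/12 ≈ 0.00959167, n = 360 months
Denominator: 1 − (1 + 0.1151/12)^(−360) = 0.967824
PMT = $246,817.82 × (0.1151/12) / 0.967824
PMT = $2,446.10 per month

PMT = PV × r / (1-(1+r)^(-n)) = $2,446.10/month


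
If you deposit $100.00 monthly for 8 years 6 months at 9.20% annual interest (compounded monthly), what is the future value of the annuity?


Future value of an ordinary annuity: FV = PMT × ((1 + r)^n − 1) / r
Monthly rate r = 0.092/12 ≈ 0.00766667, n = 102
FV = $100.00 × ((1 + 0.092/12)^102 − 1) / (0.092/12)
FV = $100.00 × 153.825674
FV = $15,382.57

FV = PMT × ((1+r)^n - 1)/r = $15,382.57


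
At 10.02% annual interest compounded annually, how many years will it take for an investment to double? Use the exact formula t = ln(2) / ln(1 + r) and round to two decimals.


Doubling condition: (1 + r)^t = 2
Take ln of both sides: t × ln(1 + r) = ln(2)
t = ln(2) / ln(1 + r)
t = 0.693147 / 0.095492
t = 7.26

t = ln(2) / ln(1 + r) = 7.26 years


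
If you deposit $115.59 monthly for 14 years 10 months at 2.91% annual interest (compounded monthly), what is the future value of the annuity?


Future value of an ordinary annuity: FV = PMT × ((1 + r)^n − 1) / r
Monthly rate r = 0.0291/12 = 0.002425, n = 178
FV = $115.59 × ((1 + 0.0291/12)^178 − 1) / (0.0291/12)
FV = $115.59 × 222.264623
FV = $25,691.57

FV = PMT × ((1+r)^n - 1)/r = $25,691.57


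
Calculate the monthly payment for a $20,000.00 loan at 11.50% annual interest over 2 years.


Loan payment formula: PMT = PV × r / (1 − (1 + r)^(−n))
Monthly rate r = 0.115/12 ≈ 0.00958333, n = 24 months
Denominator: 1 − (1 + 0.115/12)^(−24) = 0.204596
PMT = $20,000.00 × (0.115/12) / 0.204596
PMT = $936.81 per month

PMT = PV × r / (1-(1+r)^(-n)) = $936.81/month


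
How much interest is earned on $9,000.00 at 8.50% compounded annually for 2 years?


Compound interest earned = final amount − principal.
A = P(1 + r/n)^(nt) = $9,000.00 × (1 + 0.085/1)^(1 × 2) = $10,595.02
Interest = A − P = $10,595.02 − $9,000.00 = $1,595.02

Interest = A - P = $1,595.02


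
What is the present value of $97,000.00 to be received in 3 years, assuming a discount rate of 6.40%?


Present value formula: PV = FV / (1 + r)^t
PV = $97,000.00 / (1 + 0.064)^3
PV = $97,000.00 / 1.2045501
PV = $80,527.99

PV = FV / (1 + r)^t = $80,527.99


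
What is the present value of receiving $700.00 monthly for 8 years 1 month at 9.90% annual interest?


Present value of an ordinary annuity: PV = PMT × (1 − (1 + r)^(−n)) / r
Monthly rate r = 0.099/12 = 0.00825, n = 97
PV = $700.00 × (1 − (1 + 0.099/12)^(−97)) / (0.099/12)
PV = $700.00 × 66.582565
PV = $46,607.80

PV = PMT × (1-(1+r)^(-n))/r = $46,607.80


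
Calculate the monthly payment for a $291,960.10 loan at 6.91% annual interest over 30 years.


Loan payment formula: PMT = PV × r / (1 − (1 + r)^(−n))
Monthly rate r = 0.0691/12 ≈ 0.00575833, n = 360 months
Denominator: 1 − (1 + 0.0691/12)^(−360) = 0.873442
PMT = $291,960.10 × (0.0691/12) / 0.873442
PMT = $1,924.80 per month

PMT = PV × r / (1-(1+r)^(-n)) = $1,924.80/month


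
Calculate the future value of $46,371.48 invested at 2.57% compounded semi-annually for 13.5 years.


Compound interest formula: A = P(1 + r/n)^(nt)
A = $46,371.48 × (1 + 0.0257/2)^(2 × 13.5)
Growth factor: (1 + 0.0257/2)^27 = 1.411622512
A = $46,371.48 × 1.411622512
A = $65,459.03

A = P(1 + r/n)^(nt) = $65,459.03


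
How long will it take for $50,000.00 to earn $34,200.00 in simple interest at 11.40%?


Rearrange the simple interest formula for t:
I = P × r × t  ⇒  t = I / (P × r)
t = $34,200.00 / ($50,000.00 × 0.114)
t = 6

t = I/(P×r) = 6 years


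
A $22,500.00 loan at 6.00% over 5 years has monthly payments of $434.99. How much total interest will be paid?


Total paid over the life of the loan = PMT × n.
Total paid = $434.99 × 60 = $26,099.40
Total interest = total paid − principal = $26,099.40 − $22,500.00 = $3,599.40

Total interest = (PMT × n) - PV = $3,599.40


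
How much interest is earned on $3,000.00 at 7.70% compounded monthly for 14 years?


Compound interest earned = final amount − principal.
A = P(1 + r/n)^(nt) = $3,000.00 × (1 + 0.077/12)^(12 × 14) = $8,786.08
Interest = A − P = $8,786.08 − $3,000.00 = $5,786.08

Interest = A - P = $5,786.08


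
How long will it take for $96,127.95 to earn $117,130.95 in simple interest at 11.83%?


Rearrange the simple interest formula for t:
I = P × r × t  ⇒  t = I / (P × r)
t = $117,130.95 / ($96,127.95 × 0.1183)
t = 10.3

t = I/(P×r) = 10.3 years


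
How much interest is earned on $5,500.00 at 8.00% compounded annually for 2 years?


Compound interest earned = final amount − principal.
A = P(1 + r/n)^(nt) = $5,500.00 × (1 + 0.08/1)^(1 × 2) = $6,415.20
Interest = A − P = $6,415.20 − $5,500.00 = $915.20

Interest = A - P = $915.20


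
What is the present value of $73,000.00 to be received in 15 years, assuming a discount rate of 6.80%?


Present value formula: PV = FV / (1 + r)^t
PV = $73,000.00 / (1 + 0.068)^15
PV = $73,000.00 / 2.682679
PV = $27,211.60

PV = FV / (1 + r)^t = $27,211.60


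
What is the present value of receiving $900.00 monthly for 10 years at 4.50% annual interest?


Present value of an ordinary annuity: PV = PMT × (1 − (1 + r)^(−n)) / r
Monthly rate r = 0.045/12 = 0.00375, n = 120
PV = $900.00 × (1 − (1 + 0.045/12)^(−120)) / (0.045/12)
PV = $900.00 × 96.489324
PV = $86,840.39

PV = PMT × (1-(1+r)^(-n))/r = $86,840.39


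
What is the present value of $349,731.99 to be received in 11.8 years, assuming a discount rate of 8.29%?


Present value formula: PV = FV / (1 + r)^t
PV = $349,731.99 / (1 + 0.0829)^11.8
PV = $349,731.99 / 2.559426
PV = $136,644.70

PV = FV / (1 + r)^t = $136,644.70


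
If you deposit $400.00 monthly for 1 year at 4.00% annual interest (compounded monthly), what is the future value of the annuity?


Future value of an ordinary annuity: FV = PMT × ((1 + r)^n − 1) / r
Monthly rate r = 0.04/12 ≈ 0.00333333, n = 12
FV = $400.00 × ((1 + 0.04/12)^12 − 1) / (0.04/12)
FV = $400.00 × 12.222463
FV = $4,888.99

FV = PMT × ((1+r)^n - 1)/r = $4,888.99


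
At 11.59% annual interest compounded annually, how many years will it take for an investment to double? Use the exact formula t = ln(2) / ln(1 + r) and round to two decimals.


Doubling condition: (1 + r)^t = 2
Take ln of both sides: t × ln(1 + r) = ln(2)
t = ln(2) / ln(1 + r)
t = 0.693147 / 0.109661
t = 6.32

t = ln(2) / ln(1 + r) = 6.32 years


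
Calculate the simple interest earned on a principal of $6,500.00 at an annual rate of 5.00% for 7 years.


Simple interest formula: I = P × r × t
I = $6,500.00 × 0.05 × 7
I = $2,275.00

I = P × r × t = $2,275.00


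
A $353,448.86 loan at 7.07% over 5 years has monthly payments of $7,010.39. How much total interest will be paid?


Total paid over the life of the loan = PMT × n.
Total paid = $7,010.39 × 60 = $420,623.40
Total interest = total paid − principal = $420,623.40 − $353,448.86 = $67,174.54

Total interest = (PMT × n) - PV = $67,174.54


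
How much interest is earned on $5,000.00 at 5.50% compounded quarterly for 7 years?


Compound interest earned = final amount − principal.
A = P(1 + r/n)^(nt) = $5,000.00 × (1 + 0.055/4)^(4 × 7) = $7,328.82
Interest = A − P = $7,328.82 − $5,000.00 = $2,328.82

Interest = A - P = $2,328.82


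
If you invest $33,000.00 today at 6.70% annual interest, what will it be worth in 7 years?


Future value formula: FV = PV × (1 + r)^t
FV = $33,000.00 × (1 + 0.067)^7
FV = $33,000.00 × 1.574530
FV = $51,959.49

FV = PV × (1 + r)^t = $51,959.49


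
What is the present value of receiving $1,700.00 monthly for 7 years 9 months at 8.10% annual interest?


Present value of an ordinary annuity: PV = PMT × (1 − (1 + r)^(−n)) / r
Monthly rate r = 0.081/12 = 0.00675, n = 93
PV = $1,700.00 × (1 − (1 + 0.081/12)^(−93)) / (0.081/12)
PV = $1,700.00 × 68.900959
PV = $117,131.63

PV = PMT × (1-(1+r)^(-n))/r = $117,131.63


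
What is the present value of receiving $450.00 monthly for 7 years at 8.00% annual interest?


Present value of an ordinary annuity: PV = PMT × (1 − (1 + r)^(−n)) / r
Monthly rate r = 0.08/12 ≈ 0.00666667, n = 84
PV = $450.00 × (1 − (1 + 0.08/12)^(−84)) / (0.08/12)
PV = $450.00 × 64.159261
PV = $28,871.67

PV = PMT × (1-(1+r)^(-n))/r = $28,871.67


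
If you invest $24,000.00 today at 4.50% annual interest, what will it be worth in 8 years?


Future value formula: FV = PV × (1 + r)^t
FV = $24,000.00 × (1 + 0.045)^8
FV = $24,000.00 × 1.4221006
FV = $34,130.41

FV = PV × (1 + r)^t = $34,130.41


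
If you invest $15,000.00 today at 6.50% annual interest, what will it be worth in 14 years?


Future value formula: FV = PV × (1 + r)^t
FV = $15,000.00 × (1 + 0.065)^14
FV = $15,000.00 × 2.414874
FV = $36,223.11

FV = PV × (1 + r)^t = $36,223.11


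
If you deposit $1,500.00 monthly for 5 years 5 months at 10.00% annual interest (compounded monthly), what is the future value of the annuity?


Future value of an ordinary annuity: FV = PMT × ((1 + r)^n − 1) / r
Monthly rate r = 0.1/12 ≈ 0.00833333, n = 65
FV = $1,500.00 × ((1 + 0.1/12)^65 − 1) / (0.1/12)
FV = $1,500.00 × 85.801873
FV = $128,702.81

FV = PMT × ((1+r)^n - 1)/r = $128,702.81


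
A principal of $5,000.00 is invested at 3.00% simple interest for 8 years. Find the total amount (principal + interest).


Total amount formula: A = P(1 + rt) = P + P·r·t
Interest: I = P × r × t = $5,000.00 × 0.03 × 8 = $1,200.00
A = P + I = $5,000.00 + $1,200.00 = $6,200.00

A = P + I = P(1 + rt) = $6,200.00


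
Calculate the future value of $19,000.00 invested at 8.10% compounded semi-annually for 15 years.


Compound interest formula: A = P(1 + r/n)^(nt)
A = $19,000.00 × (1 + 0.081/2)^(2 × 15)
Growth factor: (1 + 0.081/2)^30 = 3.2905049
A = $19,000.00 × 3.2905049
A = $62,519.59

A = P(1 + r/n)^(nt) = $62,519.59


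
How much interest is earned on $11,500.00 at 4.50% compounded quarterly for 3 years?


Compound interest earned = final amount − principal.
A = P(1 + r/n)^(nt) = $11,500.00 × (1 + 0.045/4)^(4 × 3) = $13,152.26
Interest = A − P = $13,152.26 − $11,500.00 = $1,652.26

Interest = A - P = $1,652.26


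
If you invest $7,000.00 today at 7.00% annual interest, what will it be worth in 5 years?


Future value formula: FV = PV × (1 + r)^t
FV = $7,000.00 × (1 + 0.07)^5
FV = $7,000.00 × 1.402552
FV = $9,817.86

FV = PV × (1 + r)^t = $9,817.86


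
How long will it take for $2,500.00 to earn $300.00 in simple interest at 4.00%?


Rearrange the simple interest formula for t:
I = P × r × t  ⇒  t = I / (P × r)
t = $300.00 / ($2,500.00 × 0.04)
t = 3

t = I/(P×r) = 3 years


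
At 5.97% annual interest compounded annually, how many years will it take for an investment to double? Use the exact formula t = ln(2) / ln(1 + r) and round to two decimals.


Doubling condition: (1 + r)^t = 2
Take ln of both sides: t × ln(1 + r) = ln(2)
t = ln(2) / ln(1 + r)
t = 0.693147 / 0.057986
t = 11.95

t = ln(2) / ln(1 + r) = 11.95 years


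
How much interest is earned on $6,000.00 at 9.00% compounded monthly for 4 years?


Compound interest earned = final amount − principal.
A = P(1 + r/n)^(nt) = $6,000.00 × (1 + 0.09/12)^(12 × 4) = $8,588.43
Interest = A − P = $8,588.43 − $6,000.00 = $2,588.43

Interest = A - P = $2,588.43


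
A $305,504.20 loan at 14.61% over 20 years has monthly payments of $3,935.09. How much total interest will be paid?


Total paid over the life of the loan = PMT × n.
Total paid = $3,935.09 × 240 = $944,421.60
Total interest = total paid − principal = $944,421.60 − $305,504.20 = $638,917.40

Total interest = (PMT × n) - PV = $638,917.40


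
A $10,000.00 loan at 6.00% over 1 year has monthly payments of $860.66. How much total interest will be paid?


Total paid over the life of the loan = PMT × n.
Total paid = $860.66 × 12 = $10,327.92
Total interest = total paid − principal = $10,327.92 − $10,000.00 = $327.92

Total interest = (PMT × n) - PV = $327.92


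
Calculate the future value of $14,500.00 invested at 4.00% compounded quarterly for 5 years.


Compound interest formula: A = P(1 + r/n)^(nt)
A = $14,500.00 × (1 + 0.04/4)^(4 × 5)
Growth factor: (1 + 0.04/4)^20 = 1.22019004
A = $14,500.00 × 1.22019004
A = $17,692.76

A = P(1 + r/n)^(nt) = $17,692.76


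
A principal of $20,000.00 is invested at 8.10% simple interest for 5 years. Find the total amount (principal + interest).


Total amount formula: A = P(1 + rt) = P + P·r·t
Interest: I = P × r × t = $20,000.00 × 0.081 × 5 = $8,100.00
A = P + I = $20,000.00 + $8,100.00 = $28,100.00

A = P + I = P(1 + rt) = $28,100.00


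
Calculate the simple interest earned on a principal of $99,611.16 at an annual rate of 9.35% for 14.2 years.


Simple interest formula: I = P × r × t
I = $99,611.16 × 0.0935 × 14.2
I = $132,253.74

I = P × r × t = $132,253.74


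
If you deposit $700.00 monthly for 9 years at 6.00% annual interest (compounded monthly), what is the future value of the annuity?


Future value of an ordinary annuity: FV = PMT × ((1 + r)^n − 1) / r
Monthly rate r = 0.06/12 = 0.005, n = 108
FV = $700.00 × ((1 + 0.06/12)^108 − 1) / (0.06/12)
FV = $700.00 × 142.739900
FV = $99,917.93

FV = PMT × ((1+r)^n - 1)/r = $99,917.93


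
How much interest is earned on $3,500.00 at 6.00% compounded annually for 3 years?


Compound interest earned = final amount − principal.
A = P(1 + r/n)^(nt) = $3,500.00 × (1 + 0.06/1)^(1 × 3) = $4,168.56
Interest = A − P = $4,168.56 − $3,500.00 = $668.56

Interest = A - P = $668.56


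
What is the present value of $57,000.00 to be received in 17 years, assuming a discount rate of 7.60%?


Present value formula: PV = FV / (1 + r)^t
PV = $57,000.00 / (1 + 0.076)^17
PV = $57,000.00 / 3.473830
PV = $16,408.40

PV = FV / (1 + r)^t = $16,408.40


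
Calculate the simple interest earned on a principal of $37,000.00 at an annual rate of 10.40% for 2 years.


Simple interest formula: I = P × r × t
I = $37,000.00 × 0.104 × 2
I = $7,696.00

I = P × r × t = $7,696.00


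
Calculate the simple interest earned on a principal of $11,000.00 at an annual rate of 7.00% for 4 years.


Simple interest formula: I = P × r × t
I = $11,000.00 × 0.07 × 4
I = $3,080.00

I = P × r × t = $3,080.00


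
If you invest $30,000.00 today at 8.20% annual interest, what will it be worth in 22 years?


Future value formula: FV = PV × (1 + r)^t
FV = $30,000.00 × (1 + 0.082)^22
FV = $30,000.00 × 5.66238946
FV = $169,871.68

FV = PV × (1 + r)^t = $169,871.68


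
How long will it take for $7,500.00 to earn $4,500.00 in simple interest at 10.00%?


Rearrange the simple interest formula for t:
I = P × r × t  ⇒  t = I / (P × r)
t = $4,500.00 / ($7,500.00 × 0.1)
t = 6

t = I/(P×r) = 6 years


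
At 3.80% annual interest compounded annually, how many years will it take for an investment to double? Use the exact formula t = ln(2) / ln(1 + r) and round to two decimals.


Doubling condition: (1 + r)^t = 2
Take ln of both sides: t × ln(1 + r) = ln(2)
t = ln(2) / ln(1 + r)
t = 0.693147 / 0.037296
t = 18.59

t = ln(2) / ln(1 + r) = 18.59 years


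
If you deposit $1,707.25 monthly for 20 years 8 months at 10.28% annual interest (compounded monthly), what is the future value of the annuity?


Future value of an ordinary annuity: FV = PMT × ((1 + r)^n − 1) / r
Monthly rate r = 0.1028/12 ≈ 0.00856667, n = 248
FV = $1,707.25 × ((1 + 0.1028/12)^248 − 1) / (0.1028/12)
FV = $1,707.25 × 851.393728
FV = $1,453,541.94

FV = PMT × ((1+r)^n - 1)/r = $1,453,541.94


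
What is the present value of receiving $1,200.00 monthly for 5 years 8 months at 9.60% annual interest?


Present value of an ordinary annuity: PV = PMT × (1 − (1 + r)^(−n)) / r
Monthly rate r = 0.096/12 = 0.008, n = 68
PV = $1,200.00 × (1 − (1 + 0.096/12)^(−68)) / (0.096/12)
PV = $1,200.00 × 52.290053
PV = $62,748.06

PV = PMT × (1-(1+r)^(-n))/r = $62,748.06


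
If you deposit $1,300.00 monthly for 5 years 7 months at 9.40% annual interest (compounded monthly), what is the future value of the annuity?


Future value of an ordinary annuity: FV = PMT × ((1 + r)^n − 1) / r
Monthly rate r = 0.094/12 ≈ 0.00783333, n = 67
FV = $1,300.00 × ((1 + 0.094/12)^67 − 1) / (0.094/12)
FV = $1,300.00 × 87.666941
FV = $113,967.02

FV = PMT × ((1+r)^n - 1)/r = $113,967.02


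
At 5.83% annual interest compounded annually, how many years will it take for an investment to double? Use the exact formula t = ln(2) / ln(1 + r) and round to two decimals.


Doubling condition: (1 + r)^t = 2
Take ln of both sides: t × ln(1 + r) = ln(2)
t = ln(2) / ln(1 + r)
t = 0.693147 / 0.056664
t = 12.23

t = ln(2) / ln(1 + r) = 12.23 years


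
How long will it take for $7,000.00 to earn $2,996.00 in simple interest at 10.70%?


Rearrange the simple interest formula for t:
I = P × r × t  ⇒  t = I / (P × r)
t = $2,996.00 / ($7,000.00 × 0.107)
t = 4

t = I/(P×r) = 4 years


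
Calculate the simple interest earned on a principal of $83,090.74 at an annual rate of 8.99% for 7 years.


Simple interest formula: I = P × r × t
I = $83,090.74 × 0.0899 × 7
I = $52,289.00

I = P × r × t = $52,289.00


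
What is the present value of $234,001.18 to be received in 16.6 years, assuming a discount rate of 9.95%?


Present value formula: PV = FV / (1 + r)^t
PV = $234,001.18 / (1 + 0.0995)^16.6
PV = $234,001.18 / 4.8288185
PV = $48,459.30

PV = FV / (1 + r)^t = $48,459.30


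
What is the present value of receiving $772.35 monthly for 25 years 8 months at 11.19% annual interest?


Present value of an ordinary annuity: PV = PMT × (1 − (1 + r)^(−n)) / r
Monthly rate r = 0.1119/12 = 0.009325, n = 308
PV = $772.35 × (1 − (1 + 0.1119/12)^(−308)) / (0.1119/12)
PV = $772.35 × 101.089758
PV = $78,076.67

PV = PMT × (1-(1+r)^(-n))/r = $78,076.67


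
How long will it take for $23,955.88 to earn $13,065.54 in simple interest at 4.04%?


Rearrange the simple interest formula for t:
I = P × r × t  ⇒  t = I / (P × r)
t = $13,065.54 / ($23,955.88 × 0.0404)
t = 13.5

t = I/(P×r) = 13.5 years
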